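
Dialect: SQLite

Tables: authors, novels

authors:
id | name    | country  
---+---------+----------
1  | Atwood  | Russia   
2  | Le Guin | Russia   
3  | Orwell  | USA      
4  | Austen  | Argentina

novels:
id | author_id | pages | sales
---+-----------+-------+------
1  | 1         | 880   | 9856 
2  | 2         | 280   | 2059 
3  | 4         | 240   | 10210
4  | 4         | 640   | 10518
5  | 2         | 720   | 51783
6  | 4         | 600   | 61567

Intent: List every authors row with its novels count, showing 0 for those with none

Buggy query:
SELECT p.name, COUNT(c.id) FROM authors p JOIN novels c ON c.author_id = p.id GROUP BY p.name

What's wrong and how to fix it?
Bug: An inner join excludes parents with zero children

Fix: Switch to LEFT JOIN to retain unmatched parent rows

Corrected query:
SELECT p.name, COUNT(c.id) FROM authors p LEFT JOIN novels c ON c.author_id = p.id GROUP BY p.name

Result:
name    | COUNT(c.id)
--------+------------
Atwood  | 1          
Austen  | 3          
Le Guin | 2          
Orwell  | 0          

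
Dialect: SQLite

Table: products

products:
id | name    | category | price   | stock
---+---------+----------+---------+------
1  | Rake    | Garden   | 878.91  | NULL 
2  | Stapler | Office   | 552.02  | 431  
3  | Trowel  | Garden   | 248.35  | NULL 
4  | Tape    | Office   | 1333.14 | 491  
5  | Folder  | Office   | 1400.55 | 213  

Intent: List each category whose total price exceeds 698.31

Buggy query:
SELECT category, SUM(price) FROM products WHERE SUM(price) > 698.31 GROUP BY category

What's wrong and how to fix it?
Bug: Aggregate functions cannot appear in a WHERE clause

Fix: Move the aggregate condition to a HAVING clause

Corrected query:
SELECT category, SUM(price) FROM products GROUP BY category HAVING SUM(price) > 698.31

Result:
category | SUM(price)
---------+-----------
Garden   | 1127.26   
Office   | 3285.71   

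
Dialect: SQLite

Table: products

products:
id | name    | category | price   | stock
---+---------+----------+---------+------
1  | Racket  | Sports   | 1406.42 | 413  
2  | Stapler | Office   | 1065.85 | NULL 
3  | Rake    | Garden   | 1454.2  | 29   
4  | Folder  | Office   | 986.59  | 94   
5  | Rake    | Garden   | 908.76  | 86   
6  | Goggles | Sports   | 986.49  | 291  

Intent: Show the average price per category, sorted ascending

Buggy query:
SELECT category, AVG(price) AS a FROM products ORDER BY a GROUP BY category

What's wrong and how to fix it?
Bug: ORDER BY appears before GROUP BY; SQL clause order requires GROUP BY first

Fix: Move ORDER BY to the end, after GROUP BY

Corrected query:
SELECT category, AVG(price) AS a FROM products GROUP BY category ORDER BY a

Result:
category | a       
---------+---------
Office   | 1026.22 
Garden   | 1181.48 
Sports   | 1196.455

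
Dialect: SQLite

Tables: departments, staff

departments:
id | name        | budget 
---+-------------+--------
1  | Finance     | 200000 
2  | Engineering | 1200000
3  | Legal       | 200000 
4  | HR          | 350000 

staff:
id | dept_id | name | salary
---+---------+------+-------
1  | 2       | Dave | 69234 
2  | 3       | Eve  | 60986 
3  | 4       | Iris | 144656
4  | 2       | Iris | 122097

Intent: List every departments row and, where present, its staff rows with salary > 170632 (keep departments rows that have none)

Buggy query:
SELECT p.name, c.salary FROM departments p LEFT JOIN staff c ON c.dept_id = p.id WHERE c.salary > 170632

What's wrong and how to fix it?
Bug: A WHERE condition on the right-hand table after LEFT JOIN drops unmatched parents

Fix: Move the right-table condition into the ON clause so unmatched parents are kept

Corrected query:
SELECT p.name, c.salary FROM departments p LEFT JOIN staff c ON c.dept_id = p.id AND c.salary > 170632

Result:
name        | salary
------------+-------
Finance     | NULL  
Engineering | NULL  
Legal       | NULL  
HR          | NULL  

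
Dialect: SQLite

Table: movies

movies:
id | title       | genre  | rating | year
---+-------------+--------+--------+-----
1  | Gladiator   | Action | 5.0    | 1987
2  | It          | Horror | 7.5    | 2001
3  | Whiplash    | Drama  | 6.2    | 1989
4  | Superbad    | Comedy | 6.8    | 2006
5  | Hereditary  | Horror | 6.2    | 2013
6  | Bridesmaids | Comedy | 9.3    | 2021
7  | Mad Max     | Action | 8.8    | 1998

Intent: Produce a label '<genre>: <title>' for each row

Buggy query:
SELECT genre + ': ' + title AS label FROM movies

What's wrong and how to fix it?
Bug: SQLite uses || for string concatenation; + coerces text to numbers (yielding 0)

Fix: Replace + with || to concatenate text

Corrected query:
SELECT genre || ': ' || title AS label FROM movies

Result:
label              
-------------------
Action: Gladiator  
Horror: It         
Drama: Whiplash    
Comedy: Superbad   
Horror: Hereditary 
Comedy: Bridesmaids
Action: Mad Max    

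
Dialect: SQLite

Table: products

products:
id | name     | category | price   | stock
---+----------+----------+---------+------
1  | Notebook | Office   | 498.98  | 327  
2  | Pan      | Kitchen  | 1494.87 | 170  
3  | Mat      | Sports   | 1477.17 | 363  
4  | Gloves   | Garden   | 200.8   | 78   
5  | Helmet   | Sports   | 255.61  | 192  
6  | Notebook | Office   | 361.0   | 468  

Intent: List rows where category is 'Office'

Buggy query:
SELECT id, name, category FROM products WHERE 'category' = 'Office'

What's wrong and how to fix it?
Bug: Single quotes denote string literals in SQL; the column name is being compared as a constant string

Fix: Remove the quotes around the column name (or use double quotes for an identifier)

Corrected query:
SELECT id, name, category FROM products WHERE category = 'Office'

Result:
id | name     | category
---+----------+---------
1  | Notebook | Office  
6  | Notebook | Office  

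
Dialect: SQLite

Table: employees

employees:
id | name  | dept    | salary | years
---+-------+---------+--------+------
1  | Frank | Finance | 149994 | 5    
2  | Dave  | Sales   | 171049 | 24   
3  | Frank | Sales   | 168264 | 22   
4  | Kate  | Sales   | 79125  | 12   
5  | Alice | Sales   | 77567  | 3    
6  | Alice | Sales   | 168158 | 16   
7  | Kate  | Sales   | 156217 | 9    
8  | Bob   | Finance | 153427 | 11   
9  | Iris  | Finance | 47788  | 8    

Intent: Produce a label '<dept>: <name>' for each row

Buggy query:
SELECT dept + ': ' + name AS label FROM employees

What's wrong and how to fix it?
Bug: '+' is numeric addition; on text columns SQLite converts them to 0 instead of concatenating

Fix: Replace + with || to concatenate text

Corrected query:
SELECT dept || ': ' || name AS label FROM employees

Result:
label         
--------------
Finance: Frank
Sales: Dave   
Sales: Frank  
Sales: Kate   
Sales: Alice  
Sales: Alice  
Sales: Kate   
Finance: Bob  
Finance: Iris 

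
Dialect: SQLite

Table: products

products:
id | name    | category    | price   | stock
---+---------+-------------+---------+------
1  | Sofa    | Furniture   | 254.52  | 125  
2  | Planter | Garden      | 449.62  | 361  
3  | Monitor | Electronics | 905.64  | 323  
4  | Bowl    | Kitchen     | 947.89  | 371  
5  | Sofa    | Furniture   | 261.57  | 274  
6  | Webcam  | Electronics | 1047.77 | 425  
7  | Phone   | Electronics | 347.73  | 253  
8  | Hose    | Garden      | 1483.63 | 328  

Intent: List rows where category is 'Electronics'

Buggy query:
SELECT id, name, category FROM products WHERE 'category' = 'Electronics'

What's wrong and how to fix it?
Bug: Single quotes denote string literals in SQL; the column name is being compared as a constant string

Fix: Remove the quotes around the column name (or use double quotes for an identifier)

Corrected query:
SELECT id, name, category FROM products WHERE category = 'Electronics'

Result:
id | name    | category   
---+---------+------------
3  | Monitor | Electronics
6  | Webcam  | Electronics
7  | Phone   | Electronics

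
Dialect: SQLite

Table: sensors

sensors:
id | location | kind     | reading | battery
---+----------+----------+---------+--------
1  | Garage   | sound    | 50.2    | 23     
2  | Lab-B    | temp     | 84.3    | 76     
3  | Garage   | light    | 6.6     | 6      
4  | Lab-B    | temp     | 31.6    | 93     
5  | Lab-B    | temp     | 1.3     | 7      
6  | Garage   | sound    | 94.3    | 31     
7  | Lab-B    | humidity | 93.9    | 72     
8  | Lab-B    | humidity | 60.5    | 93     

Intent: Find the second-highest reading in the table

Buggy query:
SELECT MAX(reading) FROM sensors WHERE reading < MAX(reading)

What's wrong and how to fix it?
Bug: MAX(reading) on the right of the comparison is an aggregate-in-WHERE error

Fix: Put the inner MAX in a scalar subquery

Corrected query:
SELECT MAX(reading) FROM sensors WHERE reading < (SELECT MAX(reading) FROM sensors)

Result:
MAX(reading)
------------
93.9        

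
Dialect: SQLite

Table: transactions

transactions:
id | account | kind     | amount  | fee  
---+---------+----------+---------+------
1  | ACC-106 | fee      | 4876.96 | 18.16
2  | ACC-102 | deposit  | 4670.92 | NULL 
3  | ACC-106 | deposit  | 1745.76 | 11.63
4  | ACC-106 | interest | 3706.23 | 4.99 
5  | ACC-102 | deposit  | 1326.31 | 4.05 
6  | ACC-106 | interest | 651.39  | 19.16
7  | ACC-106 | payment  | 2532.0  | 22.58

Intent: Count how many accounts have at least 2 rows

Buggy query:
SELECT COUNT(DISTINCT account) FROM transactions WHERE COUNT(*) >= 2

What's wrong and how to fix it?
Bug: COUNT(*) cannot appear in WHERE; the per-group count doesn't exist yet

Fix: Group first with HAVING COUNT(*) >= 2, then COUNT the resulting groups

Corrected query:
SELECT COUNT(*) FROM (SELECT account FROM transactions GROUP BY account HAVING COUNT(*) >= 2)

Result:
COUNT(*)
--------
2       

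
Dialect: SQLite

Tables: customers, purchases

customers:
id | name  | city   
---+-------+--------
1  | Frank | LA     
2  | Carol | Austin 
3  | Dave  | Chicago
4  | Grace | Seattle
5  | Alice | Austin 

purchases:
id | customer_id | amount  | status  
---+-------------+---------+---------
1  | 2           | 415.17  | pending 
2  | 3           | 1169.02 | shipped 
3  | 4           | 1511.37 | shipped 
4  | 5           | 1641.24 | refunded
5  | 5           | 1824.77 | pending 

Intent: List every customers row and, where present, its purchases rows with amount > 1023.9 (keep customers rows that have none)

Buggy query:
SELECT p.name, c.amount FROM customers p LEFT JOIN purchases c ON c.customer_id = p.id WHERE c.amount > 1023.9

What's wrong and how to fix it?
Bug: Filtering c.amount in WHERE discards the NULL rows produced by LEFT JOIN, turning it into an inner join

Fix: Move the right-table condition into the ON clause so unmatched parents are kept

Corrected query:
SELECT p.name, c.amount FROM customers p LEFT JOIN purchases c ON c.customer_id = p.id AND c.amount > 1023.9

Result:
name  | amount 
------+--------
Frank | NULL   
Carol | NULL   
Dave  | 1169.02
Grace | 1511.37
Alice | 1641.24
Alice | 1824.77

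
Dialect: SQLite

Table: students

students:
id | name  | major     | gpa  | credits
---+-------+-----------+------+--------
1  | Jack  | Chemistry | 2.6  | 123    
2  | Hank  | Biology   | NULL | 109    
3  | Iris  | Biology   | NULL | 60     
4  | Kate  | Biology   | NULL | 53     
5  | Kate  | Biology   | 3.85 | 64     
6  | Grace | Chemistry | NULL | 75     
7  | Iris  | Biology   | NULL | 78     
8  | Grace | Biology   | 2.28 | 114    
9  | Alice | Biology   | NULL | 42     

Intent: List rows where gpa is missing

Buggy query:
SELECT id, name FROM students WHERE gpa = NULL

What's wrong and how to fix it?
Bug: Comparing to NULL with '=' never matches; NULL = NULL is unknown, not true

Fix: Replace '= NULL' with 'IS NULL'

Corrected query:
SELECT id, name FROM students WHERE gpa IS NULL

Result:
id | name 
---+------
2  | Hank 
3  | Iris 
4  | Kate 
6  | Grace
7  | Iris 
9  | Alice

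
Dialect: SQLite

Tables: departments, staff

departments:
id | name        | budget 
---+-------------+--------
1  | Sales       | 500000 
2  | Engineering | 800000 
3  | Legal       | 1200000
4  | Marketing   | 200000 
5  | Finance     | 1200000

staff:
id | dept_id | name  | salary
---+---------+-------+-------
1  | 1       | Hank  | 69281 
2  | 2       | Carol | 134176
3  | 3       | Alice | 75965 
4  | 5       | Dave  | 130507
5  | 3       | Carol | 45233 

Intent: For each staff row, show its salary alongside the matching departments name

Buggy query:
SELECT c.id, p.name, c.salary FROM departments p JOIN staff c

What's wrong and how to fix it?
Bug: Missing join condition: each staff row is matched to all departments rows instead of just its own

Fix: Add ON c.dept_id = p.id to the JOIN

Corrected query:
SELECT c.id, p.name, c.salary FROM departments p JOIN staff c ON c.dept_id = p.id

Result:
id | name        | salary
---+-------------+-------
1  | Sales       | 69281 
2  | Engineering | 134176
3  | Legal       | 75965 
4  | Finance     | 130507
5  | Legal       | 45233 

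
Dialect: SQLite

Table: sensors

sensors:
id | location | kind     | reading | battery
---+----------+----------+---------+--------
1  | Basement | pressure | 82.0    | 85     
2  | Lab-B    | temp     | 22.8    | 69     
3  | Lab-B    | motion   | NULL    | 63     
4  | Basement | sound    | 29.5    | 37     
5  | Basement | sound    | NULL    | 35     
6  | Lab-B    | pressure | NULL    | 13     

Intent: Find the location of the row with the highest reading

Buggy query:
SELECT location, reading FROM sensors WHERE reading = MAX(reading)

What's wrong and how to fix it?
Bug: WHERE is evaluated per row; an aggregate over the whole table isn't defined there

Fix: Wrap MAX in a scalar subquery so WHERE compares against a single value

Corrected query:
SELECT location, reading FROM sensors WHERE reading = (SELECT MAX(reading) FROM sensors)

Result:
location | reading
---------+--------
Basement | 82     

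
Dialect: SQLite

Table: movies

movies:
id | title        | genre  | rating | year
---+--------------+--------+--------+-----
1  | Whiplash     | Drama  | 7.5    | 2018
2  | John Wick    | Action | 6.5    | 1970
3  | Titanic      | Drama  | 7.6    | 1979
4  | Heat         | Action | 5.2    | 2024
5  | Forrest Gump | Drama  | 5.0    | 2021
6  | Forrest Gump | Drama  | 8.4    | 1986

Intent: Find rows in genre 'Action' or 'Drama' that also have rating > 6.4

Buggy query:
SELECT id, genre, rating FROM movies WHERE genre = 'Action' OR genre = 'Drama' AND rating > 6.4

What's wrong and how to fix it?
Bug: AND binds tighter than OR, so this parses as genre = 'Action' OR (genre = 'Drama' AND rating > 6.4)

Fix: Add parentheses around the OR so the AND applies to both alternatives

Corrected query:
SELECT id, genre, rating FROM movies WHERE (genre = 'Action' OR genre = 'Drama') AND rating > 6.4

Result:
id | genre  | rating
---+--------+-------
1  | Drama  | 7.5   
2  | Action | 6.5   
3  | Drama  | 7.6   
6  | Drama  | 8.4   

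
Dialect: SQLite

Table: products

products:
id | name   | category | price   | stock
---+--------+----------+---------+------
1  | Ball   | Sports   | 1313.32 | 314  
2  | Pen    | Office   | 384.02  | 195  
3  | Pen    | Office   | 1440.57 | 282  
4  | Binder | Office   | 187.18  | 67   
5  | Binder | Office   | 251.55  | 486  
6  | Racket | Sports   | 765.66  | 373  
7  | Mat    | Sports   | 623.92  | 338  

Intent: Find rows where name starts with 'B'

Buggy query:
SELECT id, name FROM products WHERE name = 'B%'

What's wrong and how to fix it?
Bug: '=' compares the literal string including the % character; pattern matching needs LIKE

Fix: Use LIKE for wildcard pattern matching

Corrected query:
SELECT id, name FROM products WHERE name LIKE 'B%'

Result:
id | name  
---+-------
1  | Ball  
4  | Binder
5  | Binder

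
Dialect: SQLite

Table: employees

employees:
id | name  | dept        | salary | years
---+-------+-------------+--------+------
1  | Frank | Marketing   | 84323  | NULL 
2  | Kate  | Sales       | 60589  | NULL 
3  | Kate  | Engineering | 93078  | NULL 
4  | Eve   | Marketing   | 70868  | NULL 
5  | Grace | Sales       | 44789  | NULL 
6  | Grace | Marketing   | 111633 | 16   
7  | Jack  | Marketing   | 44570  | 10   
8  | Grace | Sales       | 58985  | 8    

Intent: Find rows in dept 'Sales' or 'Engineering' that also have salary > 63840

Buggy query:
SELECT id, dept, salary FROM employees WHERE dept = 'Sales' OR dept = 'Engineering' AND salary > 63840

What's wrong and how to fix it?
Bug: Without parentheses, AND is evaluated before OR, so the salary filter only applies to the 'Engineering' branch

Fix: Add parentheses around the OR so the AND applies to both alternatives

Corrected query:
SELECT id, dept, salary FROM employees WHERE (dept = 'Sales' OR dept = 'Engineering') AND salary > 63840

Result:
id | dept        | salary
---+-------------+-------
3  | Engineering | 93078 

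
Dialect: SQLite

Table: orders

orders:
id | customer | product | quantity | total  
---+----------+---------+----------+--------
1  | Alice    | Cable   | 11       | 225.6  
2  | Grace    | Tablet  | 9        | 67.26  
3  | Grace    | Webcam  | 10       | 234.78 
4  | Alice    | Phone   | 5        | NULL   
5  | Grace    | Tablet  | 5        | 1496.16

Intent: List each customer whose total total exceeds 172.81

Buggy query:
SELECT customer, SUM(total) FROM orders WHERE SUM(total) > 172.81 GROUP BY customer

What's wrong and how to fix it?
Bug: Aggregate functions cannot appear in a WHERE clause

Fix: Use HAVING (which filters groups after aggregation) instead of WHERE

Corrected query:
SELECT customer, SUM(total) FROM orders GROUP BY customer HAVING SUM(total) > 172.81

Result:
customer | SUM(total)
---------+-----------
Alice    | 225.6     
Grace    | 1798.2    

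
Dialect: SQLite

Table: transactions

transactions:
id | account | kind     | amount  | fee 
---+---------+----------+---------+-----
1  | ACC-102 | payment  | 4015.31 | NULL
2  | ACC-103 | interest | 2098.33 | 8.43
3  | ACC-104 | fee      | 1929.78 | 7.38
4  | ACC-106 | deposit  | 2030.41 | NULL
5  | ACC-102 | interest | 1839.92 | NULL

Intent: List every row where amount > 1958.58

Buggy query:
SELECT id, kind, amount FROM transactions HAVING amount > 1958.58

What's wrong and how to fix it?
Bug: This is a non-aggregate query (no GROUP BY, no aggregates), so in SQLite the HAVING clause is invalid here; a row-level condition belongs in WHERE

Fix: Use WHERE for row-level filtering

Corrected query:
SELECT id, kind, amount FROM transactions WHERE amount > 1958.58

Result:
id | kind     | amount 
---+----------+--------
1  | payment  | 4015.31
2  | interest | 2098.33
4  | deposit  | 2030.41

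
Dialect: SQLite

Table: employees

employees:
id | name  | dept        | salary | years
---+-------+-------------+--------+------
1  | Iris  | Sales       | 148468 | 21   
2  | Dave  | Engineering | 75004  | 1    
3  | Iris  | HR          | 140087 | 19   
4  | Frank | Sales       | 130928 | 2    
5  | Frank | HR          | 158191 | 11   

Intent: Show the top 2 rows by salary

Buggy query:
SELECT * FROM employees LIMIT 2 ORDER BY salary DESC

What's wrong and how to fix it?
Bug: LIMIT must come after ORDER BY

Fix: Swap the clauses: ORDER BY first, then LIMIT

Corrected query:
SELECT * FROM employees ORDER BY salary DESC LIMIT 2

Result:
id | name  | dept  | salary | years
---+-------+-------+--------+------
5  | Frank | HR    | 158191 | 11   
1  | Iris  | Sales | 148468 | 21   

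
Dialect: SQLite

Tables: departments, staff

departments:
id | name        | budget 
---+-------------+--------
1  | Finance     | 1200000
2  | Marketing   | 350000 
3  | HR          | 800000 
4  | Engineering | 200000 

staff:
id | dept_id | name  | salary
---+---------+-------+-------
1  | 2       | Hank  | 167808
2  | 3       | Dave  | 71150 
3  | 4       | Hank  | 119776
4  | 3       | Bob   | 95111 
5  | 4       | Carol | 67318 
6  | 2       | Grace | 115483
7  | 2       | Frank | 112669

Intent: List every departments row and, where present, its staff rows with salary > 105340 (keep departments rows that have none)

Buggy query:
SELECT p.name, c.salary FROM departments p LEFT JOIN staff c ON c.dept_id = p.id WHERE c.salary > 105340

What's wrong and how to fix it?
Bug: Filtering c.salary in WHERE discards the NULL rows produced by LEFT JOIN, turning it into an inner join

Fix: Move the right-table condition into the ON clause so unmatched parents are kept

Corrected query:
SELECT p.name, c.salary FROM departments p LEFT JOIN staff c ON c.dept_id = p.id AND c.salary > 105340

Result:
name        | salary
------------+-------
Finance     | NULL  
Marketing   | 112669
Marketing   | 115483
Marketing   | 167808
HR          | NULL  
Engineering | 119776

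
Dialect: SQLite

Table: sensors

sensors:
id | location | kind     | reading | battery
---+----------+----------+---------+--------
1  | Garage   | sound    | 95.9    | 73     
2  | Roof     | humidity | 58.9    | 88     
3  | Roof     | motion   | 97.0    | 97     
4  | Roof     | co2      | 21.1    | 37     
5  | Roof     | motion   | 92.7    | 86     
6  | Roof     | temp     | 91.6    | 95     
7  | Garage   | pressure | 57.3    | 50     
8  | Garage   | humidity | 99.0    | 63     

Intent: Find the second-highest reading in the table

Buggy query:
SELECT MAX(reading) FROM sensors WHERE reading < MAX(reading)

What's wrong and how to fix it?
Bug: The inner MAX is an aggregate inside WHERE, which is not allowed

Fix: Put the inner MAX in a scalar subquery

Corrected query:
SELECT MAX(reading) FROM sensors WHERE reading < (SELECT MAX(reading) FROM sensors)

Result:
MAX(reading)
------------
97          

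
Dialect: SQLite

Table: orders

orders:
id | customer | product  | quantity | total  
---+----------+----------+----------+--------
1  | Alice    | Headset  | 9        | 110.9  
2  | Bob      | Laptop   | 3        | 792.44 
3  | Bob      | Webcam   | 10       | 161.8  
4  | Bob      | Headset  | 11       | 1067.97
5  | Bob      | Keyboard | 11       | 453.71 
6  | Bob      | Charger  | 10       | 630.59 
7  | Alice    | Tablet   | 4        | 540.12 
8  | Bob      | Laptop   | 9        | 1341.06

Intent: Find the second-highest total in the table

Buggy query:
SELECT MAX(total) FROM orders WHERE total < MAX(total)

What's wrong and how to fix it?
Bug: The inner MAX is an aggregate inside WHERE, which is not allowed

Fix: Compute the overall MAX in a subquery, then take MAX of rows below it

Corrected query:
SELECT MAX(total) FROM orders WHERE total < (SELECT MAX(total) FROM orders)

Result:
MAX(total)
----------
1067.97   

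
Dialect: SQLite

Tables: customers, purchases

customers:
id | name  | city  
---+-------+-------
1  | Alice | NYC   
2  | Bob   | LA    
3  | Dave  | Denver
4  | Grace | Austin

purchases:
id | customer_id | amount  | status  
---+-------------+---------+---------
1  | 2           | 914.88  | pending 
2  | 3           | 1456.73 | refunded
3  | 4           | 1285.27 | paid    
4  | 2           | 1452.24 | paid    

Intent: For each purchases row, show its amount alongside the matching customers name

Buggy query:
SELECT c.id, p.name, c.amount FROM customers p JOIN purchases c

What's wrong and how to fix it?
Bug: Missing join condition: each purchases row is matched to all customers rows instead of just its own

Fix: Specify the join condition linking the foreign key to the parent id

Corrected query:
SELECT c.id, p.name, c.amount FROM customers p JOIN purchases c ON c.customer_id = p.id

Result:
id | name  | amount 
---+-------+--------
1  | Bob   | 914.88 
2  | Dave  | 1456.73
3  | Grace | 1285.27
4  | Bob   | 1452.24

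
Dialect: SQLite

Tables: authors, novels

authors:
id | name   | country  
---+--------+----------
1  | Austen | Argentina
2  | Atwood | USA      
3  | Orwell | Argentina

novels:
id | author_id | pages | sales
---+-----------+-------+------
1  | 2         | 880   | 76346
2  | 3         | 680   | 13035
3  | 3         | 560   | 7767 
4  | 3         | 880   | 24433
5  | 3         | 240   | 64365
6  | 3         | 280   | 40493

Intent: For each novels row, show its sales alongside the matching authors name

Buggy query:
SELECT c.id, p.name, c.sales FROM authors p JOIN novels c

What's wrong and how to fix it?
Bug: Missing join condition: each novels row is matched to all authors rows instead of just its own

Fix: Specify the join condition linking the foreign key to the parent id

Corrected query:
SELECT c.id, p.name, c.sales FROM authors p JOIN novels c ON c.author_id = p.id

Result:
id | name   | sales
---+--------+------
1  | Atwood | 76346
2  | Orwell | 13035
3  | Orwell | 7767 
4  | Orwell | 24433
5  | Orwell | 64365
6  | Orwell | 40493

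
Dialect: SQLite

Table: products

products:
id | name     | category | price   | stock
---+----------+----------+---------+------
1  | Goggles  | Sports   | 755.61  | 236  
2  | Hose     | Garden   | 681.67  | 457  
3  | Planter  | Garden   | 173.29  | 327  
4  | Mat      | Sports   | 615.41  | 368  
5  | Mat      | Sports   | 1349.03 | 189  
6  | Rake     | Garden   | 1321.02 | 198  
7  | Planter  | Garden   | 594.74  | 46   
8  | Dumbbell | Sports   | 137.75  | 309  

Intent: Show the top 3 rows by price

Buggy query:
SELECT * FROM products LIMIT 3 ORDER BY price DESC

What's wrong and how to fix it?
Bug: ORDER BY cannot follow LIMIT; LIMIT is the final clause

Fix: Swap the clauses: ORDER BY first, then LIMIT

Corrected query:
SELECT * FROM products ORDER BY price DESC LIMIT 3

Result:
id | name    | category | price   | stock
---+---------+----------+---------+------
5  | Mat     | Sports   | 1349.03 | 189  
6  | Rake    | Garden   | 1321.02 | 198  
1  | Goggles | Sports   | 755.61  | 236  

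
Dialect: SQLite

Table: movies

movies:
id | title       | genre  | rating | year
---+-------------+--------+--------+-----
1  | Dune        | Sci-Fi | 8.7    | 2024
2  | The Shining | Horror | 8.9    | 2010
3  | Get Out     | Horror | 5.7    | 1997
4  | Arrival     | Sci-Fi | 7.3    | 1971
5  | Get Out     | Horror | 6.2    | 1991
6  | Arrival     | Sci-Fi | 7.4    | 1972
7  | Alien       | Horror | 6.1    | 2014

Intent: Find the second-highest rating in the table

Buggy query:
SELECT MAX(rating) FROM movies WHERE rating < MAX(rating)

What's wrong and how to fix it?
Bug: MAX(rating) on the right of the comparison is an aggregate-in-WHERE error

Fix: Compute the overall MAX in a subquery, then take MAX of rows below it

Corrected query:
SELECT MAX(rating) FROM movies WHERE rating < (SELECT MAX(rating) FROM movies)

Result:
MAX(rating)
-----------
8.7        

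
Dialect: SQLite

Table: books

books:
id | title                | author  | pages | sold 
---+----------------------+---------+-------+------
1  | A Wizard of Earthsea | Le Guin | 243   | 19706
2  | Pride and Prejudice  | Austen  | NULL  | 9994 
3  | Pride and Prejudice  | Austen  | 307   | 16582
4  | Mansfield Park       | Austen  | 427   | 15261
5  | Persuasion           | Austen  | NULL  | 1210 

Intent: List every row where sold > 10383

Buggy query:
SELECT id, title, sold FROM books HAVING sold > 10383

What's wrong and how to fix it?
Bug: This is a non-aggregate query (no GROUP BY, no aggregates), so in SQLite the HAVING clause is invalid here; a row-level condition belongs in WHERE

Fix: Use WHERE for row-level filtering

Corrected query:
SELECT id, title, sold FROM books WHERE sold > 10383

Result:
id | title                | sold 
---+----------------------+------
1  | A Wizard of Earthsea | 19706
3  | Pride and Prejudice  | 16582
4  | Mansfield Park       | 15261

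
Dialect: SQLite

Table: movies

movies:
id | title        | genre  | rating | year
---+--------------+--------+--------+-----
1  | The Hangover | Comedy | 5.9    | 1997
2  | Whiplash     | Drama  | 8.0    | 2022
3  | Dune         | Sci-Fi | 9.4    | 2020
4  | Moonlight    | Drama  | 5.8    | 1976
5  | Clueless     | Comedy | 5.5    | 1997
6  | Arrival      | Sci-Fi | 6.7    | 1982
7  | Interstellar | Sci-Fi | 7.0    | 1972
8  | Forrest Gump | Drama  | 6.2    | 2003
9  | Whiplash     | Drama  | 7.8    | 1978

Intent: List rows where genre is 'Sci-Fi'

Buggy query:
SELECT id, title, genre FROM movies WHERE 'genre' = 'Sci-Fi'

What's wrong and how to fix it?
Bug: 'genre' in single quotes is a string literal, not the column; the comparison is literal-vs-literal and never true

Fix: Reference the column as genre without single quotes

Corrected query:
SELECT id, title, genre FROM movies WHERE genre = 'Sci-Fi'

Result:
id | title        | genre 
---+--------------+-------
3  | Dune         | Sci-Fi
6  | Arrival      | Sci-Fi
7  | Interstellar | Sci-Fi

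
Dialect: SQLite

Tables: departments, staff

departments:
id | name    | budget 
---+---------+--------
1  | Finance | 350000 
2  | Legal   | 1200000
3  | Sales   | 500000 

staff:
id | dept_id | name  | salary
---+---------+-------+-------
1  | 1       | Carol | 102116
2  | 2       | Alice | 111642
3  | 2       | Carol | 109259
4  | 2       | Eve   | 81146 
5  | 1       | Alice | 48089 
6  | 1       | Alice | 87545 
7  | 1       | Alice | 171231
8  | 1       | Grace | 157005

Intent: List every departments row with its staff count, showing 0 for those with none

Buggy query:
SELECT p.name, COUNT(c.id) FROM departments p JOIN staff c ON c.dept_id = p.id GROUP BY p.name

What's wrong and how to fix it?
Bug: INNER JOIN drops departments rows that have no matching staff rows

Fix: Switch to LEFT JOIN to retain unmatched parent rows

Corrected query:
SELECT p.name, COUNT(c.id) FROM departments p LEFT JOIN staff c ON c.dept_id = p.id GROUP BY p.name

Result:
name    | COUNT(c.id)
--------+------------
Finance | 5          
Legal   | 3          
Sales   | 0          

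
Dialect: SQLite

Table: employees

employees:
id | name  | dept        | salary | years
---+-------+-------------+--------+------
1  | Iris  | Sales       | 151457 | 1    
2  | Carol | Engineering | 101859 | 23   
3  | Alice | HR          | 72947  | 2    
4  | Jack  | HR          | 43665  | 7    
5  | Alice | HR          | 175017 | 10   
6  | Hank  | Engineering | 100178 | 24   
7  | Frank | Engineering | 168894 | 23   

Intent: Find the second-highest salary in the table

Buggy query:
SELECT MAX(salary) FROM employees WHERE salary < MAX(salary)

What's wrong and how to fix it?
Bug: The inner MAX is an aggregate inside WHERE, which is not allowed

Fix: Put the inner MAX in a scalar subquery

Corrected query:
SELECT MAX(salary) FROM employees WHERE salary < (SELECT MAX(salary) FROM employees)

Result:
MAX(salary)
-----------
168894     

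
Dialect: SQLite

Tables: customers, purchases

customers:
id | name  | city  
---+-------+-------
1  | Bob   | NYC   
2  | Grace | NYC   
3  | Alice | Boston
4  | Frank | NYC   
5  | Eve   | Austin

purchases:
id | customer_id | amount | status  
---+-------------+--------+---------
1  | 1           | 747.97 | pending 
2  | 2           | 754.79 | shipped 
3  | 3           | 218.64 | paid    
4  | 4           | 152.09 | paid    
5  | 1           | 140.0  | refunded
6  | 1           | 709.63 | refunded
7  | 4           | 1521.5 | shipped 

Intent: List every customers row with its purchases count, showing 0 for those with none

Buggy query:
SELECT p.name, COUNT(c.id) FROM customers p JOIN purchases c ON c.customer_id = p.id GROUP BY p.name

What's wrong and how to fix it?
Bug: An inner join excludes parents with zero children

Fix: Switch to LEFT JOIN to retain unmatched parent rows

Corrected query:
SELECT p.name, COUNT(c.id) FROM customers p LEFT JOIN purchases c ON c.customer_id = p.id GROUP BY p.name

Result:
name  | COUNT(c.id)
------+------------
Alice | 1          
Bob   | 3          
Eve   | 0          
Frank | 2          
Grace | 1          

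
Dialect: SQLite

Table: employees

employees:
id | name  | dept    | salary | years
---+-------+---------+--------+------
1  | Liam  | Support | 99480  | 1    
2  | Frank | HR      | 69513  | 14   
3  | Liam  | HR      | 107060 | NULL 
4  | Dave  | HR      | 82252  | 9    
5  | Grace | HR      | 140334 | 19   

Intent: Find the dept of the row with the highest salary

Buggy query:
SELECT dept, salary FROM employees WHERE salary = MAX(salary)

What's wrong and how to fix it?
Bug: MAX(salary) is an aggregate and cannot be used directly in WHERE

Fix: Use a subquery: WHERE salary = (SELECT MAX(salary) FROM employees)

Corrected query:
SELECT dept, salary FROM employees WHERE salary = (SELECT MAX(salary) FROM employees)

Result:
dept | salary
-----+-------
HR   | 140334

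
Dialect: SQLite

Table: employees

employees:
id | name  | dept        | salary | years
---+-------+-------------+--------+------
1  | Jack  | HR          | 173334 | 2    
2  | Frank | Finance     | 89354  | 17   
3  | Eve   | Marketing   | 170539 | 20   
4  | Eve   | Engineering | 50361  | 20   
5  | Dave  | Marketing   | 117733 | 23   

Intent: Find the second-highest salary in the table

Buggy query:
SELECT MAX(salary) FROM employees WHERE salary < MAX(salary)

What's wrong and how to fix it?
Bug: The inner MAX is an aggregate inside WHERE, which is not allowed

Fix: Compute the overall MAX in a subquery, then take MAX of rows below it

Corrected query:
SELECT MAX(salary) FROM employees WHERE salary < (SELECT MAX(salary) FROM employees)

Result:
MAX(salary)
-----------
170539     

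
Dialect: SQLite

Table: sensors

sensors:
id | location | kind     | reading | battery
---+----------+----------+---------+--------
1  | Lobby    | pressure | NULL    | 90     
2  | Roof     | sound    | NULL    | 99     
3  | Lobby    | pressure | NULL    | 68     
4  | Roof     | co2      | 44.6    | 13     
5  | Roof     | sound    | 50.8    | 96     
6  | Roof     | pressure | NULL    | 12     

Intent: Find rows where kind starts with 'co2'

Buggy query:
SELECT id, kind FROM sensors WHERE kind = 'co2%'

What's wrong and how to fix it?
Bug: '=' compares the literal string including the % character; pattern matching needs LIKE

Fix: Use LIKE for wildcard pattern matching

Corrected query:
SELECT id, kind FROM sensors WHERE kind LIKE 'co2%'

Result:
id | kind
---+-----
4  | co2 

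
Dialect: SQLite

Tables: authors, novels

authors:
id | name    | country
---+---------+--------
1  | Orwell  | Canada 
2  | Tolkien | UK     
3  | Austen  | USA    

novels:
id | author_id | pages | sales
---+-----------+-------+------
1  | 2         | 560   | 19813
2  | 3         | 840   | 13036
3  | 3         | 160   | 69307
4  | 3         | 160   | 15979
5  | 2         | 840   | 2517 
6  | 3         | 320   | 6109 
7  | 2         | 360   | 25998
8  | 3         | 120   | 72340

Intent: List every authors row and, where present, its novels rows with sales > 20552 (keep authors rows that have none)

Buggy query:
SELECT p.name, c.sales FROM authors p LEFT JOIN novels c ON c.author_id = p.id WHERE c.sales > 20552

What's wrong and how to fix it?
Bug: A WHERE condition on the right-hand table after LEFT JOIN drops unmatched parents

Fix: Put 'c.sales > 20552' in the JOIN's ON clause instead of WHERE

Corrected query:
SELECT p.name, c.sales FROM authors p LEFT JOIN novels c ON c.author_id = p.id AND c.sales > 20552

Result:
name    | sales
--------+------
Orwell  | NULL 
Tolkien | 25998
Austen  | 69307
Austen  | 72340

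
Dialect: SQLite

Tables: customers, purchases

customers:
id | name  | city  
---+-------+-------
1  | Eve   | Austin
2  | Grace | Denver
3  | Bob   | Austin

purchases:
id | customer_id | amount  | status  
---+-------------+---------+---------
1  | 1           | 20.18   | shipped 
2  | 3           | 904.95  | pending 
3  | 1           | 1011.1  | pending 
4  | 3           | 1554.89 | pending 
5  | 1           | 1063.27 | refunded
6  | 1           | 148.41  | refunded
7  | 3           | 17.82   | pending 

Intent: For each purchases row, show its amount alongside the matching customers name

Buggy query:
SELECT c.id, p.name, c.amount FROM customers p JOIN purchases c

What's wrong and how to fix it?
Bug: JOIN with no ON clause produces a cartesian product; every purchases row pairs with every customers row

Fix: Specify the join condition linking the foreign key to the parent id

Corrected query:
SELECT c.id, p.name, c.amount FROM customers p JOIN purchases c ON c.customer_id = p.id

Result:
id | name | amount 
---+------+--------
1  | Eve  | 20.18  
2  | Bob  | 904.95 
3  | Eve  | 1011.1 
4  | Bob  | 1554.89
5  | Eve  | 1063.27
6  | Eve  | 148.41 
7  | Bob  | 17.82  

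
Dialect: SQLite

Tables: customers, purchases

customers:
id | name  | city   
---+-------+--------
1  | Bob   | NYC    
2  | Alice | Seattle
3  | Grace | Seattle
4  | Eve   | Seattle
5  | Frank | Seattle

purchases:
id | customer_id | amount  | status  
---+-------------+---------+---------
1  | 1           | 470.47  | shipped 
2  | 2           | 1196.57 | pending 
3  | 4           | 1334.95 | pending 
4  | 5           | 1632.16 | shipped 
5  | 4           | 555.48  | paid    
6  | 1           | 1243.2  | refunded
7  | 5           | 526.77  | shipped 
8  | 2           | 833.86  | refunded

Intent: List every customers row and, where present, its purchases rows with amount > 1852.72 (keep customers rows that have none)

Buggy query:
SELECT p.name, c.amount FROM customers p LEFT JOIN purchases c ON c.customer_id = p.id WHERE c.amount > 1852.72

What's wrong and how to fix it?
Bug: Filtering c.amount in WHERE discards the NULL rows produced by LEFT JOIN, turning it into an inner join

Fix: Move the right-table condition into the ON clause so unmatched parents are kept

Corrected query:
SELECT p.name, c.amount FROM customers p LEFT JOIN purchases c ON c.customer_id = p.id AND c.amount > 1852.72

Result:
name  | amount
------+-------
Bob   | NULL  
Alice | NULL  
Grace | NULL  
Eve   | NULL  
Frank | NULL  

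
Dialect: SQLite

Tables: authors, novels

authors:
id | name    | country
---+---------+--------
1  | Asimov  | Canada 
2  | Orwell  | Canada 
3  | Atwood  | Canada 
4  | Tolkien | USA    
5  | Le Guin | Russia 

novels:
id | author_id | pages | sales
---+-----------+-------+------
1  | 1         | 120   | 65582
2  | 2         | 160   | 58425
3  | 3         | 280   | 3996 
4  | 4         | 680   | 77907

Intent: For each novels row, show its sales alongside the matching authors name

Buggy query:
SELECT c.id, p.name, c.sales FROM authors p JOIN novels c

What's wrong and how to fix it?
Bug: JOIN with no ON clause produces a cartesian product; every novels row pairs with every authors row

Fix: Specify the join condition linking the foreign key to the parent id

Corrected query:
SELECT c.id, p.name, c.sales FROM authors p JOIN novels c ON c.author_id = p.id

Result:
id | name    | sales
---+---------+------
1  | Asimov  | 65582
2  | Orwell  | 58425
3  | Atwood  | 3996 
4  | Tolkien | 77907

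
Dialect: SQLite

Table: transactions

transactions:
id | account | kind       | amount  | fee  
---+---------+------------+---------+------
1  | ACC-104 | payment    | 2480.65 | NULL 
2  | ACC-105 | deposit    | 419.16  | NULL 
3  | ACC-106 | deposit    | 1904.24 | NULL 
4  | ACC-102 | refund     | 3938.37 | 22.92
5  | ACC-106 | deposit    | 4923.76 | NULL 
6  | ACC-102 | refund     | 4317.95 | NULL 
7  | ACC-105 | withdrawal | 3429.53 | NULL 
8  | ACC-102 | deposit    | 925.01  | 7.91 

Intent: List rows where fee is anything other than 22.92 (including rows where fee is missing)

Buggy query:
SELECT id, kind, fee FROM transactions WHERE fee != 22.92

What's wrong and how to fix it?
Bug: 'fee != 22.92' is unknown when fee is NULL, so NULL rows are silently excluded

Fix: Handle NULL separately with IS NULL alongside the inequality

Corrected query:
SELECT id, kind, fee FROM transactions WHERE fee != 22.92 OR fee IS NULL

Result:
id | kind       | fee 
---+------------+-----
1  | payment    | NULL
2  | deposit    | NULL
3  | deposit    | NULL
5  | deposit    | NULL
6  | refund     | NULL
7  | withdrawal | NULL
8  | deposit    | 7.91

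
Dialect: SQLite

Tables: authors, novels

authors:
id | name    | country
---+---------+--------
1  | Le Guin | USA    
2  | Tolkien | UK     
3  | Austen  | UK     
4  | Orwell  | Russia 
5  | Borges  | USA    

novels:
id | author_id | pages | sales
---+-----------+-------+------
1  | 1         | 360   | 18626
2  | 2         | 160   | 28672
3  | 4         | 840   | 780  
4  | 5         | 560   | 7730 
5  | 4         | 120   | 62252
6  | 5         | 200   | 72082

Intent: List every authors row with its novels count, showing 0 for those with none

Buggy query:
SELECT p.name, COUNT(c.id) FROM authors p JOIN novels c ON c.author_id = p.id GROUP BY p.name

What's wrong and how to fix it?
Bug: INNER JOIN drops authors rows that have no matching novels rows

Fix: Switch to LEFT JOIN to retain unmatched parent rows

Corrected query:
SELECT p.name, COUNT(c.id) FROM authors p LEFT JOIN novels c ON c.author_id = p.id GROUP BY p.name

Result:
name    | COUNT(c.id)
--------+------------
Austen  | 0          
Borges  | 2          
Le Guin | 1          
Orwell  | 2          
Tolkien | 1          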